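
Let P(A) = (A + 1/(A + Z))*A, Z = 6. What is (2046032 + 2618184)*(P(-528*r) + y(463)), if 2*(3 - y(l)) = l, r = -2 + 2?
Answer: -1065773356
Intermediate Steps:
r = 0
y(l) = 3 - l/2
P(A) = A*(A + 1/(6 + A)) (P(A) = (A + 1/(A + 6))*A = (A + 1/(6 + A))*A = A*(A + 1/(6 + A)))
(2046032 + 2618184)*(P(-528*r) + y(463)) = (2046032 + 2618184)*((-528*0)*(1 + (-528*0)² + 6*(-528*0))/(6 - 528*0) + (3 - ½*463)) = 4664216*(0*(1 + 0² + 6*0)/(6 + 0) + (3 - 463/2)) = 4664216*(0*(1 + 0 + 0)/6 - 457/2) = 4664216*(0*(⅙)*1 - 457/2) = 4664216*(0 - 457/2) = 4664216*(-457/2) = -1065773356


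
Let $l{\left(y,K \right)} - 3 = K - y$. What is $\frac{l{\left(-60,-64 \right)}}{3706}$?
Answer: $- \frac{1}{3706} \approx -0.00026983$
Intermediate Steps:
$l{\left(y,K \right)} = 3 + K - y$ ($l{\left(y,K \right)} = 3 + \left(K - y\right) = 3 + K - y$)
$\frac{l{\left(-60,-64 \right)}}{3706} = \frac{3 - 64 - -60}{3706} = \left(3 - 64 + 60\right) \frac{1}{3706} = \left(-1\right) \frac{1}{3706} = - \frac{1}{3706}$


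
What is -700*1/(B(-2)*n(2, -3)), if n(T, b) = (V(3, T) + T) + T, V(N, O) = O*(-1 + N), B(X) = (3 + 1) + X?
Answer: -175/4 ≈ -43.750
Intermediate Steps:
B(X) = 4 + X
n(T, b) = 4*T (n(T, b) = (T*(-1 + 3) + T) + T = (T*2 + T) + T = (2*T + T) + T = 3*T + T = 4*T)
-700*1/(B(-2)*n(2, -3)) = -700*1/(8*(4 - 2)) = -700/(8*2) = -700/16 = -700*1/16 = -175/4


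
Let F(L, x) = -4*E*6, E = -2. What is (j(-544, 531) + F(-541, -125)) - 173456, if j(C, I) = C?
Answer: -173952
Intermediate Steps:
F(L, x) = 48 (F(L, x) = -4*(-2)*6 = 8*6 = 48)
(j(-544, 531) + F(-541, -125)) - 173456 = (-544 + 48) - 173456 = -496 - 173456 = -173952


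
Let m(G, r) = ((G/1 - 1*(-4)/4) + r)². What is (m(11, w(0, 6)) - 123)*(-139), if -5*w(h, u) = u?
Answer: 22101/25 ≈ 884.04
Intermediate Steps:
w(h, u) = -u/5
m(G, r) = (1 + G + r)² (m(G, r) = ((G*1 + 4*(¼)) + r)² = ((G + 1) + r)² = ((1 + G) + r)² = (1 + G + r)²)
(m(11, w(0, 6)) - 123)*(-139) = ((1 + 11 - ⅕*6)² - 123)*(-139) = ((1 + 11 - 6/5)² - 123)*(-139) = ((54/5)² - 123)*(-139) = (2916/25 - 123)*(-139) = -159/25*(-139) = 22101/25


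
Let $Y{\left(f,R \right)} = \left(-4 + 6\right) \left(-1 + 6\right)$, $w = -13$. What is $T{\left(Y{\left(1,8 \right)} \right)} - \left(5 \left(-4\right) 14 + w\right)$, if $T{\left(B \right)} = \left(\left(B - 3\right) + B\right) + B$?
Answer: $320$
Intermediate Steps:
$Y{\left(f,R \right)} = 10$ ($Y{\left(f,R \right)} = 2 \cdot 5 = 10$)
$T{\left(B \right)} = -3 + 3 B$ ($T{\left(B \right)} = \left(\left(-3 + B\right) + B\right) + B = \left(-3 + 2 B\right) + B = -3 + 3 B$)
$T{\left(Y{\left(1,8 \right)} \right)} - \left(5 \left(-4\right) 14 + w\right) = \left(-3 + 3 \cdot 10\right) - \left(5 \left(-4\right) 14 - 13\right) = \left(-3 + 30\right) - \left(\left(-20\right) 14 - 13\right) = 27 - \left(-280 - 13\right) = 27 - -293 = 27 + 293 = 320$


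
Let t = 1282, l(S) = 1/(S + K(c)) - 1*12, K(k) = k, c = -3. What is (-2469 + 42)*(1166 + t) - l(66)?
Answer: -374300893/63 ≈ -5.9413e+6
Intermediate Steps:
l(S) = -12 + 1/(-3 + S) (l(S) = 1/(S - 3) - 1*12 = 1/(-3 + S) - 12 = -12 + 1/(-3 + S))
(-2469 + 42)*(1166 + t) - l(66) = (-2469 + 42)*(1166 + 1282) - (37 - 12*66)/(-3 + 66) = -2427*2448 - (37 - 792)/63 = -5941296 - (-755)/63 = -5941296 - 1*(-755/63) = -5941296 + 755/63 = -374300893/63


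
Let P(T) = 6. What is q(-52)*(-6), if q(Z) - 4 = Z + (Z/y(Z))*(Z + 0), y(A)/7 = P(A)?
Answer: -688/7 ≈ -98.286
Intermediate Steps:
y(A) = 42 (y(A) = 7*6 = 42)
q(Z) = 4 + Z + Z²/42 (q(Z) = 4 + (Z + (Z/42)*(Z + 0)) = 4 + (Z + (Z*(1/42))*Z) = 4 + (Z + (Z/42)*Z) = 4 + (Z + Z²/42) = 4 + Z + Z²/42)
q(-52)*(-6) = (4 - 52 + (1/42)*(-52)²)*(-6) = (4 - 52 + (1/42)*2704)*(-6) = (4 - 52 + 1352/21)*(-6) = (344/21)*(-6) = -688/7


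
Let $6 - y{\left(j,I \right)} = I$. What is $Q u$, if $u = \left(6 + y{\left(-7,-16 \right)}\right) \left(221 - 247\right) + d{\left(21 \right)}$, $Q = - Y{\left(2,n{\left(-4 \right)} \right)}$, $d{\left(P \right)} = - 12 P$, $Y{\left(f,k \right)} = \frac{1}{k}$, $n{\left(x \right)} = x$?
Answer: $-245$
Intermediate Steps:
$y{\left(j,I \right)} = 6 - I$
$Q = \frac{1}{4}$ ($Q = - \frac{1}{-4} = \left(-1\right) \left(- \frac{1}{4}\right) = \frac{1}{4} \approx 0.25$)
$u = -980$ ($u = \left(6 + \left(6 - -16\right)\right) \left(221 - 247\right) - 252 = \left(6 + \left(6 + 16\right)\right) \left(-26\right) - 252 = \left(6 + 22\right) \left(-26\right) - 252 = 28 \left(-26\right) - 252 = -728 - 252 = -980$)
$Q u = \frac{1}{4} \left(-980\right) = -245$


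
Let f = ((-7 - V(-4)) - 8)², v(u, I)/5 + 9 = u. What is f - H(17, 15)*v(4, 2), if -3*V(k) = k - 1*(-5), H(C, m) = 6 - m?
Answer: -89/9 ≈ -9.8889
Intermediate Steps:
v(u, I) = -45 + 5*u
V(k) = -5/3 - k/3 (V(k) = -(k - 1*(-5))/3 = -(k + 5)/3 = -(5 + k)/3 = -5/3 - k/3)
f = 1936/9 (f = ((-7 - (-5/3 - ⅓*(-4))) - 8)² = ((-7 - (-5/3 + 4/3)) - 8)² = ((-7 - 1*(-⅓)) - 8)² = ((-7 + ⅓) - 8)² = (-20/3 - 8)² = (-44/3)² = 1936/9 ≈ 215.11)
f - H(17, 15)*v(4, 2) = 1936/9 - (6 - 1*15)*(-45 + 5*4) = 1936/9 - (6 - 15)*(-45 + 20) = 1936/9 - (-9)*(-25) = 1936/9 - 1*225 = 1936/9 - 225 = -89/9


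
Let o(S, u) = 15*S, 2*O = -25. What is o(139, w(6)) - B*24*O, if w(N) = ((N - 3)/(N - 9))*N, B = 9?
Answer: 4785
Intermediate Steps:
O = -25/2 (O = (½)*(-25) = -25/2 ≈ -12.500)
w(N) = N*(-3 + N)/(-9 + N) (w(N) = ((-3 + N)/(-9 + N))*N = N*(-3 + N)/(-9 + N))
o(139, w(6)) - B*24*O = 15*139 - 9*24*(-25)/2 = 2085 - 216*(-25)/2 = 2085 - 1*(-2700) = 2085 + 2700 = 4785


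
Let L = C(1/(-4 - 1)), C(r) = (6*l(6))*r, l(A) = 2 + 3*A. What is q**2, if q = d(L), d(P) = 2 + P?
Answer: 484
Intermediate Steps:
C(r) = 120*r (C(r) = (6*(2 + 3*6))*r = (6*(2 + 18))*r = (6*20)*r = 120*r)
L = -24 (L = 120/(-4 - 1) = 120/(-5) = 120*(-1/5) = -24)
q = -22 (q = 2 - 24 = -22)
q**2 = (-22)**2 = 484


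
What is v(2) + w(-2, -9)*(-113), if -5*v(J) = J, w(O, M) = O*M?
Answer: -10172/5 ≈ -2034.4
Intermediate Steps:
w(O, M) = M*O
v(J) = -J/5
v(2) + w(-2, -9)*(-113) = -⅕*2 - 9*(-2)*(-113) = -⅖ + 18*(-113) = -⅖ - 2034 = -10172/5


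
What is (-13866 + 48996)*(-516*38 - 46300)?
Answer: -2315348040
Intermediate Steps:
(-13866 + 48996)*(-516*38 - 46300) = 35130*(-19608 - 46300) = 35130*(-65908) = -2315348040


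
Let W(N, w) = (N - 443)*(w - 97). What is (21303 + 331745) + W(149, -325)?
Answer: 477116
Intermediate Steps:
W(N, w) = (-443 + N)*(-97 + w)
(21303 + 331745) + W(149, -325) = (21303 + 331745) + (42971 - 443*(-325) - 97*149 + 149*(-325)) = 353048 + (42971 + 143975 - 14453 - 48425) = 353048 + 124068 = 477116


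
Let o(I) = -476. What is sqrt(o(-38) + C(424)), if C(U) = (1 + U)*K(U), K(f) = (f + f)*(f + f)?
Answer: 6*sqrt(8489409) ≈ 17482.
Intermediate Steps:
K(f) = 4*f**2 (K(f) = (2*f)*(2*f) = 4*f**2)
C(U) = 4*U**2*(1 + U) (C(U) = (1 + U)*(4*U**2) = 4*U**2*(1 + U))
sqrt(o(-38) + C(424)) = sqrt(-476 + 4*424**2*(1 + 424)) = sqrt(-476 + 4*179776*425) = sqrt(-476 + 305619200) = sqrt(305618724) = 6*sqrt(8489409)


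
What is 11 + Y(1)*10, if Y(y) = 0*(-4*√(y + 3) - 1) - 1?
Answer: 1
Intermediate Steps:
Y(y) = -1 (Y(y) = 0*(-4*√(3 + y) - 1) - 1 = 0*(-1 - 4*√(3 + y)) - 1 = 0 - 1 = -1)
11 + Y(1)*10 = 11 - 1*10 = 11 - 10 = 1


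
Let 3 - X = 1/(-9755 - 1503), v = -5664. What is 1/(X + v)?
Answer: -11258/63731537 ≈ -0.00017665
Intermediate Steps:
X = 33775/11258 (X = 3 - 1/(-9755 - 1503) = 3 - 1/(-11258) = 3 - 1*(-1/11258) = 3 + 1/11258 = 33775/11258 ≈ 3.0001)
1/(X + v) = 1/(33775/11258 - 5664) = 1/(-63731537/11258) = -11258/63731537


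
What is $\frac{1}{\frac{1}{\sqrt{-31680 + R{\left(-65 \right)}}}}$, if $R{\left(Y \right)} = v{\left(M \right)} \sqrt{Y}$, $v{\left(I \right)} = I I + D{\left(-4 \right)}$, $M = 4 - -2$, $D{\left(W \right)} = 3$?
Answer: $\sqrt{-31680 + 39 i \sqrt{65}} \approx 0.8833 + 177.99 i$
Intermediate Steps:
$M = 6$ ($M = 4 + 2 = 6$)
$v{\left(I \right)} = 3 + I^{2}$ ($v{\left(I \right)} = I I + 3 = I^{2} + 3 = 3 + I^{2}$)
$R{\left(Y \right)} = 39 \sqrt{Y}$ ($R{\left(Y \right)} = \left(3 + 6^{2}\right) \sqrt{Y} = \left(3 + 36\right) \sqrt{Y} = 39 \sqrt{Y}$)
$\frac{1}{\frac{1}{\sqrt{-31680 + R{\left(-65 \right)}}}} = \frac{1}{\frac{1}{\sqrt{-31680 + 39 \sqrt{-65}}}} = \frac{1}{\frac{1}{\sqrt{-31680 + 39 i \sqrt{65}}}} = \sqrt{-31680 + 39 i \sqrt{65}}$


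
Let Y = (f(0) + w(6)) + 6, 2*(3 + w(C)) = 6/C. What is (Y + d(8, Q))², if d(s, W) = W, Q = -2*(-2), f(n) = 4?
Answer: 529/4 ≈ 132.25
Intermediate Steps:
Q = 4
w(C) = -3 + 3/C (w(C) = -3 + (6/C)/2 = -3 + 3/C)
Y = 15/2 (Y = (4 + (-3 + 3/6)) + 6 = (4 + (-3 + 3*(⅙))) + 6 = (4 + (-3 + ½)) + 6 = (4 - 5/2) + 6 = 3/2 + 6 = 15/2 ≈ 7.5000)
(Y + d(8, Q))² = (15/2 + 4)² = (23/2)² = 529/4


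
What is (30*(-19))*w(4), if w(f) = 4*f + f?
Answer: -11400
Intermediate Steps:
w(f) = 5*f
(30*(-19))*w(4) = (30*(-19))*(5*4) = -570*20 = -11400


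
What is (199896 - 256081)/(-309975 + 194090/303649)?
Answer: 3412103813/18824680937 ≈ 0.18126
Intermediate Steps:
(199896 - 256081)/(-309975 + 194090/303649) = -56185/(-309975 + 194090*(1/303649)) = -56185/(-309975 + 194090/303649) = -56185/(-94123404685/303649) = -56185*(-303649/94123404685) = 3412103813/18824680937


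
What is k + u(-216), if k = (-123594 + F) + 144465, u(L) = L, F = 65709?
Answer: 86364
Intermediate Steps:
k = 86580 (k = (-123594 + 65709) + 144465 = -57885 + 144465 = 86580)
k + u(-216) = 86580 - 216 = 86364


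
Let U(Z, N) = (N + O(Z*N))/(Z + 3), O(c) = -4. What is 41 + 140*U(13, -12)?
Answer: -99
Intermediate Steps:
U(Z, N) = (-4 + N)/(3 + Z) (U(Z, N) = (N - 4)/(Z + 3) = (-4 + N)/(3 + Z))
41 + 140*U(13, -12) = 41 + 140*((-4 - 12)/(3 + 13)) = 41 + 140*(-16/16) = 41 + 140*((1/16)*(-16)) = 41 + 140*(-1) = 41 - 140 = -99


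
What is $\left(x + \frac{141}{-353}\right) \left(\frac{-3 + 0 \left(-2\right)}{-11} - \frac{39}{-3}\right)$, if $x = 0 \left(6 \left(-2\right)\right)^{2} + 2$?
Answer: $\frac{82490}{3883} \approx 21.244$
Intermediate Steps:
$x = 2$ ($x = 0 \left(-12\right)^{2} + 2 = 0 \cdot 144 + 2 = 0 + 2 = 2$)
$\left(x + \frac{141}{-353}\right) \left(\frac{-3 + 0 \left(-2\right)}{-11} - \frac{39}{-3}\right) = \left(2 + \frac{141}{-353}\right) \left(\frac{-3 + 0 \left(-2\right)}{-11} - \frac{39}{-3}\right) = \left(2 + 141 \left(- \frac{1}{353}\right)\right) \left(\left(-3 + 0\right) \left(- \frac{1}{11}\right) - -13\right) = \left(2 - \frac{141}{353}\right) \left(\left(-3\right) \left(- \frac{1}{11}\right) + 13\right) = \frac{565 \left(\frac{3}{11} + 13\right)}{353} = \frac{565}{353} \cdot \frac{146}{11} = \frac{82490}{3883}$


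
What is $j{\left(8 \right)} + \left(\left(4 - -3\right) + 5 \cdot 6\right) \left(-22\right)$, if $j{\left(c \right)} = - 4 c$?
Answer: $-846$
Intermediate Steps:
$j{\left(8 \right)} + \left(\left(4 - -3\right) + 5 \cdot 6\right) \left(-22\right) = \left(-4\right) 8 + \left(\left(4 - -3\right) + 5 \cdot 6\right) \left(-22\right) = -32 + \left(\left(4 + 3\right) + 30\right) \left(-22\right) = -32 + \left(7 + 30\right) \left(-22\right) = -32 + 37 \left(-22\right) = -32 - 814 = -846$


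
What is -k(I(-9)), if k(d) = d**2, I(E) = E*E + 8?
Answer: -7921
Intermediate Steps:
I(E) = 8 + E**2 (I(E) = E**2 + 8 = 8 + E**2)
-k(I(-9)) = -(8 + (-9)**2)**2 = -(8 + 81)**2 = -1*89**2 = -1*7921 = -7921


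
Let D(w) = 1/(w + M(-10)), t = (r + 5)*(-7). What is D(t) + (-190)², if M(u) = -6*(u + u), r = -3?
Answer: 3826601/106 ≈ 36100.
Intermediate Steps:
M(u) = -12*u
t = -14 (t = (-3 + 5)*(-7) = 2*(-7) = -14)
D(w) = 1/(120 + w) (D(w) = 1/(w - 12*(-10)) = 1/(w + 120) = 1/(120 + w))
D(t) + (-190)² = 1/(120 - 14) + (-190)² = 1/106 + 36100 = 3826601/106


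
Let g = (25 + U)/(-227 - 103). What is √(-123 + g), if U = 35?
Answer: I*√14905/11 ≈ 11.099*I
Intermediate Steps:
g = -2/11 (g = (25 + 35)/(-227 - 103) = 60/(-330) = 60*(-1/330) = -2/11 ≈ -0.18182)
√(-123 + g) = √(-123 - 2/11) = √(-1355/11) = I*√14905/11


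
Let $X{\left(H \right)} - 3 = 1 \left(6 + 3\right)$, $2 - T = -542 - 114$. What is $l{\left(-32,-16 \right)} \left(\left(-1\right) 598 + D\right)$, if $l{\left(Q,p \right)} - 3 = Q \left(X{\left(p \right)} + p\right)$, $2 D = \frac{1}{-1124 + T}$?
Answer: $- \frac{73011147}{932} \approx -78338.0$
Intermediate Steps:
$T = 658$ ($T = 2 - \left(-542 - 114\right) = 2 - -656 = 2 + 656 = 658$)
$D = - \frac{1}{932}$ ($D = \frac{1}{2 \left(-1124 + 658\right)} = \frac{1}{2 \left(-466\right)} = \frac{1}{2} \left(- \frac{1}{466}\right) = - \frac{1}{932} \approx -0.001073$)
$X{\left(H \right)} = 12$ ($X{\left(H \right)} = 3 + 1 \left(6 + 3\right) = 3 + 1 \cdot 9 = 3 + 9 = 12$)
$l{\left(Q,p \right)} = 3 + Q \left(12 + p\right)$
$l{\left(-32,-16 \right)} \left(\left(-1\right) 598 + D\right) = \left(3 + 12 \left(-32\right) - -512\right) \left(\left(-1\right) 598 - \frac{1}{932}\right) = \left(3 - 384 + 512\right) \left(-598 - \frac{1}{932}\right) = 131 \left(- \frac{557337}{932}\right) = - \frac{73011147}{932}$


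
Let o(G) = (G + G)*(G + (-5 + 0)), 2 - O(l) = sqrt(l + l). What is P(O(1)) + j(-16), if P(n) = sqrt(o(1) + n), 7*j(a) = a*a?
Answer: 256/7 + I*sqrt(6 + sqrt(2)) ≈ 36.571 + 2.7229*I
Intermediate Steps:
j(a) = a**2/7 (j(a) = (a*a)/7 = a**2/7)
O(l) = 2 - sqrt(2)*sqrt(l) (O(l) = 2 - sqrt(l + l) = 2 - sqrt(2*l) = 2 - sqrt(2)*sqrt(l))
o(G) = 2*G*(-5 + G) (o(G) = (2*G)*(G - 5) = (2*G)*(-5 + G) = 2*G*(-5 + G))
P(n) = sqrt(-8 + n) (P(n) = sqrt(2*1*(-5 + 1) + n) = sqrt(2*1*(-4) + n) = sqrt(-8 + n))
P(O(1)) + j(-16) = sqrt(-8 + (2 - sqrt(2)*sqrt(1))) + (1/7)*(-16)**2 = sqrt(-8 + (2 - 1*sqrt(2)*1)) + (1/7)*256 = sqrt(-8 + (2 - sqrt(2))) + 256/7 = sqrt(-6 - sqrt(2)) + 256/7 = 256/7 + sqrt(-6 - sqrt(2))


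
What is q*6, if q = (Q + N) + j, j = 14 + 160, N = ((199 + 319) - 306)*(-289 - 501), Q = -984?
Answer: -1009740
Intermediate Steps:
N = -167480 (N = (518 - 306)*(-790) = 212*(-790) = -167480)
j = 174
q = -168290 (q = (-984 - 167480) + 174 = -168464 + 174 = -168290)
q*6 = -168290*6 = -1009740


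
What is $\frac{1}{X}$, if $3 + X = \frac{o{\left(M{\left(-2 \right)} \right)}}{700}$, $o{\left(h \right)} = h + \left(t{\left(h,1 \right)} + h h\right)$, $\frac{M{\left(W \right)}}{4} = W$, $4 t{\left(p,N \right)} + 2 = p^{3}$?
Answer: $- \frac{280}{869} \approx -0.32221$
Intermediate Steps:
$t{\left(p,N \right)} = - \frac{1}{2} + \frac{p^{3}}{4}$
$M{\left(W \right)} = 4 W$
$o{\left(h \right)} = - \frac{1}{2} + h + h^{2} + \frac{h^{3}}{4}$ ($o{\left(h \right)} = h + \left(\left(- \frac{1}{2} + \frac{h^{3}}{4}\right) + h h\right) = h + \left(\left(- \frac{1}{2} + \frac{h^{3}}{4}\right) + h^{2}\right) = h + \left(- \frac{1}{2} + h^{2} + \frac{h^{3}}{4}\right) = - \frac{1}{2} + h + h^{2} + \frac{h^{3}}{4}$)
$X = - \frac{869}{280}$ ($X = -3 + \frac{- \frac{1}{2} + 4 \left(-2\right) + \left(4 \left(-2\right)\right)^{2} + \frac{\left(4 \left(-2\right)\right)^{3}}{4}}{700} = -3 + \left(- \frac{1}{2} - 8 + \left(-8\right)^{2} + \frac{\left(-8\right)^{3}}{4}\right) \frac{1}{700} = -3 + \left(- \frac{1}{2} - 8 + 64 + \frac{1}{4} \left(-512\right)\right) \frac{1}{700} = -3 + \left(- \frac{1}{2} - 8 + 64 - 128\right) \frac{1}{700} = -3 - \frac{29}{280} = - \frac{869}{280} \approx -3.1036$)
$\frac{1}{X} = \frac{1}{- \frac{869}{280}} = - \frac{280}{869}$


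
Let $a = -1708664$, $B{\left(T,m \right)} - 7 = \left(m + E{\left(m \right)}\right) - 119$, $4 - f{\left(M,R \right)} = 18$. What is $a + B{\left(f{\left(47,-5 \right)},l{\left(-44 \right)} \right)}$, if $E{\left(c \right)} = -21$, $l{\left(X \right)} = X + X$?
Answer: $-1708885$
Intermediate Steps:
$f{\left(M,R \right)} = -14$ ($f{\left(M,R \right)} = 4 - 18 = -14$)
$l{\left(X \right)} = 2 X$
$B{\left(T,m \right)} = -133 + m$ ($B{\left(T,m \right)} = 7 + \left(\left(m - 21\right) - 119\right) = 7 + \left(\left(-21 + m\right) - 119\right) = 7 + \left(-140 + m\right) = -133 + m$)
$a + B{\left(f{\left(47,-5 \right)},l{\left(-44 \right)} \right)} = -1708664 + \left(-133 + 2 \left(-44\right)\right) = -1708664 - 221 = -1708885$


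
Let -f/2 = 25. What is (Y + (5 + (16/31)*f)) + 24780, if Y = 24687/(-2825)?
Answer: 2167521078/87575 ≈ 24750.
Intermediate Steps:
f = -50 (f = -2*25 = -50)
Y = -24687/2825 (Y = 24687*(-1/2825) = -24687/2825 ≈ -8.7388)
(Y + (5 + (16/31)*f)) + 24780 = (-24687/2825 + (5 + (16/31)*(-50))) + 24780 = (-24687/2825 + (5 - 800/31)) + 24780 = (-24687/2825 - 645/31) + 24780 = -2587422/87575 + 24780 = 2167521078/87575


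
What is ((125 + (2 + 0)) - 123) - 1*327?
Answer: -323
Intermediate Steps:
((125 + (2 + 0)) - 123) - 1*327 = ((125 + 2) - 123) - 327 = (127 - 123) - 327 = 4 - 327 = -323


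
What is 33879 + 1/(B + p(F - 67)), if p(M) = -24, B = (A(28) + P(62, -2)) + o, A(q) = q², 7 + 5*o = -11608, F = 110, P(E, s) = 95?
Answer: 49734371/1468 ≈ 33879.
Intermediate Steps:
o = -2323 (o = -7/5 + (⅕)*(-11608) = -7/5 - 11608/5 = -2323)
B = -1444 (B = (28² + 95) - 2323 = (784 + 95) - 2323 = 879 - 2323 = -1444)
33879 + 1/(B + p(F - 67)) = 33879 + 1/(-1444 - 24) = 33879 + 1/(-1468) = 33879 - 1/1468 = 49734371/1468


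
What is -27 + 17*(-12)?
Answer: -231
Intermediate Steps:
-27 + 17*(-12) = -27 - 204 = -231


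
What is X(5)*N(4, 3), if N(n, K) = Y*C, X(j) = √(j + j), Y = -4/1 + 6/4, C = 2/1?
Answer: -5*√10 ≈ -15.811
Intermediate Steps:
C = 2 (C = 2*1 = 2)
Y = -5/2 (Y = -4*1 + 6*(¼) = -4 + 3/2 = -5/2 ≈ -2.5000)
X(j) = √2*√j (X(j) = √(2*j) = √2*√j)
N(n, K) = -5 (N(n, K) = -5/2*2 = -5)
X(5)*N(4, 3) = (√2*√5)*(-5) = √10*(-5) = -5*√10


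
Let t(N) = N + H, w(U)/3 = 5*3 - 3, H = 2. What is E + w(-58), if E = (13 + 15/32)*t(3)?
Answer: 3307/32 ≈ 103.34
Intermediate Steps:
w(U) = 36 (w(U) = 3*(5*3 - 3) = 3*(15 - 3) = 3*12 = 36)
t(N) = 2 + N (t(N) = N + 2 = 2 + N)
E = 2155/32 (E = (13 + 15/32)*(2 + 3) = (13 + 15*(1/32))*5 = (13 + 15/32)*5 = (431/32)*5 = 2155/32 ≈ 67.344)
E + w(-58) = 2155/32 + 36 = 3307/32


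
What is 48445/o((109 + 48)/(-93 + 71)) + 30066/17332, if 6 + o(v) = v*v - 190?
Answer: -40427890597/121696638 ≈ -332.20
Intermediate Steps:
o(v) = -196 + v² (o(v) = -6 + (v*v - 190) = -6 + (v² - 190) = -6 + (-190 + v²) = -196 + v²)
48445/o((109 + 48)/(-93 + 71)) + 30066/17332 = 48445/(-196 + ((109 + 48)/(-93 + 71))²) + 30066/17332 = 48445/(-196 + (157/(-22))²) + 30066*(1/17332) = 48445/(-196 + (157*(-1/22))²) + 15033/8666 = 48445/(-196 + (-157/22)²) + 15033/8666 = 48445/(-196 + 24649/484) + 15033/8666 = 48445/(-70215/484) + 15033/8666 = 48445*(-484/70215) + 15033/8666 = -4689476/14043 + 15033/8666 = -40427890597/121696638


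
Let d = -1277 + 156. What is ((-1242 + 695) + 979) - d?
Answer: 1553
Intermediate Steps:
d = -1121
((-1242 + 695) + 979) - d = ((-1242 + 695) + 979) - 1*(-1121) = (-547 + 979) + 1121 = 432 + 1121 = 1553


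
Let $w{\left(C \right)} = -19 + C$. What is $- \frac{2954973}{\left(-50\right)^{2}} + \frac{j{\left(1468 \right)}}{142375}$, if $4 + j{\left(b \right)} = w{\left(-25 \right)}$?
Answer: $- \frac{3365715207}{2847500} \approx -1182.0$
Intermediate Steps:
$j{\left(b \right)} = -48$ ($j{\left(b \right)} = -4 - 44 = -48$)
$- \frac{2954973}{\left(-50\right)^{2}} + \frac{j{\left(1468 \right)}}{142375} = - \frac{2954973}{\left(-50\right)^{2}} - \frac{48}{142375} = - \frac{2954973}{2500} - \frac{48}{142375} = - \frac{3365715207}{2847500}$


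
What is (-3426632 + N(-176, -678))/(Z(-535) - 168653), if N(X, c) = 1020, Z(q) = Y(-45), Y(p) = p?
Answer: 1712806/84349 ≈ 20.306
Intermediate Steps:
Z(q) = -45
(-3426632 + N(-176, -678))/(Z(-535) - 168653) = (-3426632 + 1020)/(-45 - 168653) = -3425612/(-168698) = -3425612*(-1/168698) = 1712806/84349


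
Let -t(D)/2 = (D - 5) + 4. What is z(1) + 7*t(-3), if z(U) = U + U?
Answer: 58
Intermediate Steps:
t(D) = 2 - 2*D (t(D) = -2*((D - 5) + 4) = -2*((-5 + D) + 4) = -2*(-1 + D) = 2 - 2*D)
z(U) = 2*U
z(1) + 7*t(-3) = 2*1 + 7*(2 - 2*(-3)) = 2 + 7*(2 + 6) = 2 + 7*8 = 2 + 56 = 58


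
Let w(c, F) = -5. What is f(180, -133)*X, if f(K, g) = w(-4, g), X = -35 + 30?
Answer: 25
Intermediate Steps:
X = -5
f(K, g) = -5
f(180, -133)*X = -5*(-5) = 25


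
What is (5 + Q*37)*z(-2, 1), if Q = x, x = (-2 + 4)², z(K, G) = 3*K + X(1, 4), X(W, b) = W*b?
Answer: -306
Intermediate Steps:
z(K, G) = 4 + 3*K (z(K, G) = 3*K + 1*4 = 3*K + 4 = 4 + 3*K)
x = 4 (x = 2² = 4)
Q = 4
(5 + Q*37)*z(-2, 1) = (5 + 4*37)*(4 + 3*(-2)) = (5 + 148)*(4 - 6) = 153*(-2) = -306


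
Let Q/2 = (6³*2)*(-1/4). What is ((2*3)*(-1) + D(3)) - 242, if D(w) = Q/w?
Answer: -320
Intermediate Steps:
Q = -216 (Q = 2*((6³*2)*(-1/4)) = 2*((216*2)*(-1*¼)) = 2*(432*(-¼)) = 2*(-108) = -216)
D(w) = -216/w
((2*3)*(-1) + D(3)) - 242 = ((2*3)*(-1) - 216/3) - 242 = (6*(-1) - 216*⅓) - 242 = (-6 - 72) - 242 = -78 - 242 = -320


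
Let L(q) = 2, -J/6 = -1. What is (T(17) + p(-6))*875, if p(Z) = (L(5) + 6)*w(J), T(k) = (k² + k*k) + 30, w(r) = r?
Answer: 574000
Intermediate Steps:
J = 6 (J = -6*(-1) = 6)
T(k) = 30 + 2*k² (T(k) = (k² + k²) + 30 = 2*k² + 30 = 30 + 2*k²)
p(Z) = 48 (p(Z) = (2 + 6)*6 = 8*6 = 48)
(T(17) + p(-6))*875 = ((30 + 2*17²) + 48)*875 = ((30 + 2*289) + 48)*875 = ((30 + 578) + 48)*875 = (608 + 48)*875 = 656*875 = 574000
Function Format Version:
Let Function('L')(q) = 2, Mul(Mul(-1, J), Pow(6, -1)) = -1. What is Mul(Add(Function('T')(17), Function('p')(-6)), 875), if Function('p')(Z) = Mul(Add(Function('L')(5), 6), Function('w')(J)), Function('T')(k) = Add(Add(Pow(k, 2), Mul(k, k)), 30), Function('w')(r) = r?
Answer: 574000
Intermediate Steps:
J = 6 (J = Mul(-6, -1) = 6)
Function('T')(k) = Add(30, Mul(2, Pow(k, 2))) (Function('T')(k) = Add(Add(Pow(k, 2), Pow(k, 2)), 30) = Add(Mul(2, Pow(k, 2)), 30) = Add(30, Mul(2, Pow(k, 2))))
Function('p')(Z) = 48 (Function('p')(Z) = Mul(Add(2, 6), 6) = Mul(8, 6) = 48)
Mul(Add(Function('T')(17), Function('p')(-6)), 875) = Mul(Add(Add(30, Mul(2, Pow(17, 2))), 48), 875) = Mul(Add(Add(30, Mul(2, 289)), 48), 875) = Mul(Add(Add(30, 578), 48), 875) = Mul(Add(608, 48), 875) = Mul(656, 875) = 574000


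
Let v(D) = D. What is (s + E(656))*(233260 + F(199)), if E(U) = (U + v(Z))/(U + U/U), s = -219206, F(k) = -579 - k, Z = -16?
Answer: -11160507798788/219 ≈ -5.0961e+10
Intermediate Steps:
E(U) = (-16 + U)/(1 + U) (E(U) = (U - 16)/(U + U/U) = (-16 + U)/(U + 1) = (-16 + U)/(1 + U))
(s + E(656))*(233260 + F(199)) = (-219206 + (-16 + 656)/(1 + 656))*(233260 + (-579 - 1*199)) = (-219206 + 640/657)*(233260 + (-579 - 199)) = (-219206 + (1/657)*640)*(233260 - 778) = (-219206 + 640/657)*232482 = -144017702/657*232482 = -11160507798788/219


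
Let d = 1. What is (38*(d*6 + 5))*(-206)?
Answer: -86108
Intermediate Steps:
(38*(d*6 + 5))*(-206) = (38*(1*6 + 5))*(-206) = (38*(6 + 5))*(-206) = (38*11)*(-206) = 418*(-206) = -86108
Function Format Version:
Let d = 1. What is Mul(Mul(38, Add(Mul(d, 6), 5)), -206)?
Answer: -86108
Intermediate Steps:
Mul(Mul(38, Add(Mul(d, 6), 5)), -206) = Mul(Mul(38, Add(Mul(1, 6), 5)), -206) = Mul(Mul(38, Add(6, 5)), -206) = Mul(Mul(38, 11), -206) = Mul(418, -206) = -86108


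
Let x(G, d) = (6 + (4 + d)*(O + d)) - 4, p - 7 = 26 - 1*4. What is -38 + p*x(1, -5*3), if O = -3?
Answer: 5762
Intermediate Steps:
p = 29 (p = 7 + (26 - 1*4) = 7 + (26 - 4) = 7 + 22 = 29)
x(G, d) = 2 + (-3 + d)*(4 + d) (x(G, d) = (6 + (4 + d)*(-3 + d)) - 4 = (6 + (-3 + d)*(4 + d)) - 4 = 2 + (-3 + d)*(4 + d))
-38 + p*x(1, -5*3) = -38 + 29*(-10 - 5*3 + (-5*3)²) = -38 + 29*(-10 - 15 + (-15)²) = -38 + 29*(-10 - 15 + 225) = -38 + 29*200 = -38 + 5800 = 5762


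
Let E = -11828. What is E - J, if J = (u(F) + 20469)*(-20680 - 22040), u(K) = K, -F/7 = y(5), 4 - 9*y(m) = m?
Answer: 2623371236/3 ≈ 8.7446e+8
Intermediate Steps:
y(m) = 4/9 - m/9
F = 7/9 (F = -7*(4/9 - 1/9*5) = -7*(4/9 - 5/9) = -7*(-1/9) = 7/9 ≈ 0.77778)
J = -2623406720/3 (J = (7/9 + 20469)*(-20680 - 22040) = (184228/9)*(-42720) = -2623406720/3 ≈ -8.7447e+8)
E - J = -11828 - 1*(-2623406720/3) = -11828 + 2623406720/3 = 2623371236/3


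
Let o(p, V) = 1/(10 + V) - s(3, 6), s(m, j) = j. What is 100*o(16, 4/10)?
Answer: -7675/13 ≈ -590.38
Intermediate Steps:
o(p, V) = -6 + 1/(10 + V) (o(p, V) = 1/(10 + V) - 1*6 = 1/(10 + V) - 6 = -6 + 1/(10 + V))
100*o(16, 4/10) = 100*((-59 - 24/10)/(10 + 4/10)) = 100*((-59 - 24/10)/(10 + 4*(⅒))) = 100*((-59 - 6*⅖)/(10 + ⅖)) = 100*((-59 - 12/5)/(52/5)) = 100*((5/52)*(-307/5)) = 100*(-307/52) = -7675/13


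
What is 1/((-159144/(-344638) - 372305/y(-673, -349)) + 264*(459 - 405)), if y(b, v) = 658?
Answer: 16197986/221760935999 ≈ 7.3043e-5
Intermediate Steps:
1/((-159144/(-344638) - 372305/y(-673, -349)) + 264*(459 - 405)) = 1/((-159144/(-344638) - 372305/658) + 264*(459 - 405)) = 1/((-159144*(-1/344638) - 372305*1/658) + 264*54) = 1/((79572/172319 - 372305/658) + 14256) = 1/(-9157552417/16197986 + 14256) = 1/(221760935999/16197986) = 16197986/221760935999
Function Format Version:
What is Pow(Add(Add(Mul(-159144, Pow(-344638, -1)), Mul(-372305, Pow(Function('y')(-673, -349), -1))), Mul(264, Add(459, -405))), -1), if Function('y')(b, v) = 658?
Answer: Rational(16197986, 221760935999) ≈ 7.3043e-5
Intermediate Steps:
Pow(Add(Add(Mul(-159144, Pow(-344638, -1)), Mul(-372305, Pow(Function('y')(-673, -349), -1))), Mul(264, Add(459, -405))), -1) = Pow(Add(Add(Mul(-159144, Pow(-344638, -1)), Mul(-372305, Pow(658, -1))), Mul(264, Add(459, -405))), -1) = Pow(Add(Add(Mul(-159144, Rational(-1, 344638)), Mul(-372305, Rational(1, 658))), Mul(264, 54)), -1) = Pow(Add(Add(Rational(79572, 172319), Rational(-372305, 658)), 14256), -1) = Pow(Add(Rational(-9157552417, 16197986), 14256), -1) = Pow(Rational(221760935999, 16197986), -1) = Rational(16197986, 221760935999)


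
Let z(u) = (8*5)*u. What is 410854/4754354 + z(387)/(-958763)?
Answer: 160157106841/2279149352051 ≈ 0.070271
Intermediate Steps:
z(u) = 40*u
410854/4754354 + z(387)/(-958763) = 410854/4754354 + (40*387)/(-958763) = 410854*(1/4754354) + 15480*(-1/958763) = 205427/2377177 - 15480/958763 = 160157106841/2279149352051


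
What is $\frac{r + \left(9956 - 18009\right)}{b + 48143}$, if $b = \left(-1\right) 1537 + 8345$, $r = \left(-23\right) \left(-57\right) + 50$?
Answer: $- \frac{6692}{54951} \approx -0.12178$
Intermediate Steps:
$r = 1361$ ($r = 1311 + 50 = 1361$)
$b = 6808$ ($b = -1537 + 8345 = 6808$)
$\frac{r + \left(9956 - 18009\right)}{b + 48143} = \frac{1361 + \left(9956 - 18009\right)}{6808 + 48143} = \frac{1361 + \left(9956 - 18009\right)}{54951} = \left(1361 - 8053\right) \frac{1}{54951} = \left(-6692\right) \frac{1}{54951} = - \frac{6692}{54951}$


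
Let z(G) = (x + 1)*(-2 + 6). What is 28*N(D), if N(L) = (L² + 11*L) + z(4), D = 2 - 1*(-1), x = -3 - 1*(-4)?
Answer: 1400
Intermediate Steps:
x = 1 (x = -3 + 4 = 1)
D = 3 (D = 2 + 1 = 3)
z(G) = 8 (z(G) = (1 + 1)*(-2 + 6) = 2*4 = 8)
N(L) = 8 + L² + 11*L (N(L) = (L² + 11*L) + 8 = 8 + L² + 11*L)
28*N(D) = 28*(8 + 3² + 11*3) = 28*(8 + 9 + 33) = 28*50 = 1400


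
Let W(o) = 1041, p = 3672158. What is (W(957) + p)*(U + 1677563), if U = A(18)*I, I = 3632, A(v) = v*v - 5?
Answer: 10417820481029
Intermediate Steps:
A(v) = -5 + v² (A(v) = v² - 5 = -5 + v²)
U = 1158608 (U = (-5 + 18²)*3632 = (-5 + 324)*3632 = 319*3632 = 1158608)
(W(957) + p)*(U + 1677563) = (1041 + 3672158)*(1158608 + 1677563) = 3673199*2836171 = 10417820481029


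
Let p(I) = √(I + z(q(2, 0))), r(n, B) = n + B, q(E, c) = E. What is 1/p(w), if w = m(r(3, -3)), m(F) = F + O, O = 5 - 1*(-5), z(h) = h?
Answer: √3/6 ≈ 0.28868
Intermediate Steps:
r(n, B) = B + n
O = 10 (O = 5 + 5 = 10)
m(F) = 10 + F (m(F) = F + 10 = 10 + F)
w = 10 (w = 10 + (-3 + 3) = 10 + 0 = 10)
p(I) = √(2 + I) (p(I) = √(I + 2) = √(2 + I))
1/p(w) = 1/(√(2 + 10)) = 1/(√12) = 1/(2*√3) = √3/6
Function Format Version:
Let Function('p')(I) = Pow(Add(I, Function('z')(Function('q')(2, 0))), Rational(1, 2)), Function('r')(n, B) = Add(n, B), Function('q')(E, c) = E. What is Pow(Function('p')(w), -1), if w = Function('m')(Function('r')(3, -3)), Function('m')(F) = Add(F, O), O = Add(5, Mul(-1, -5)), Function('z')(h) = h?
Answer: Mul(Rational(1, 6), Pow(3, Rational(1, 2))) ≈ 0.28868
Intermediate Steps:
Function('r')(n, B) = Add(B, n)
O = 10 (O = Add(5, 5) = 10)
Function('m')(F) = Add(10, F) (Function('m')(F) = Add(F, 10) = Add(10, F))
w = 10 (w = Add(10, Add(-3, 3)) = Add(10, 0) = 10)
Function('p')(I) = Pow(Add(2, I), Rational(1, 2)) (Function('p')(I) = Pow(Add(I, 2), Rational(1, 2)) = Pow(Add(2, I), Rational(1, 2)))
Pow(Function('p')(w), -1) = Pow(Pow(Add(2, 10), Rational(1, 2)), -1) = Pow(Pow(12, Rational(1, 2)), -1) = Pow(Mul(2, Pow(3, Rational(1, 2))), -1) = Mul(Rational(1, 6), Pow(3, Rational(1, 2)))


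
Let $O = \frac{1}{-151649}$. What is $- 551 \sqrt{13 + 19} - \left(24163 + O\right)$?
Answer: $- \frac{3664294786}{151649} - 2204 \sqrt{2} \approx -27280.0$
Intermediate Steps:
$O = - \frac{1}{151649} \approx -6.5942 \cdot 10^{-6}$
$- 551 \sqrt{13 + 19} - \left(24163 + O\right) = - 551 \sqrt{13 + 19} - \left(24163 - \frac{1}{151649}\right) = - 551 \sqrt{32} - \frac{3664294786}{151649} = - 551 \cdot 4 \sqrt{2} - \frac{3664294786}{151649} = - 2204 \sqrt{2} - \frac{3664294786}{151649} = - \frac{3664294786}{151649} - 2204 \sqrt{2}$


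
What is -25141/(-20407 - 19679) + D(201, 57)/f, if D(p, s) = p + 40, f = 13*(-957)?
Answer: 101039485/166236642 ≈ 0.60781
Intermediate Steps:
f = -12441
D(p, s) = 40 + p
-25141/(-20407 - 19679) + D(201, 57)/f = -25141/(-20407 - 19679) + (40 + 201)/(-12441) = -25141/(-40086) + 241*(-1/12441) = -25141*(-1/40086) - 241/12441 = 25141/40086 - 241/12441 = 101039485/166236642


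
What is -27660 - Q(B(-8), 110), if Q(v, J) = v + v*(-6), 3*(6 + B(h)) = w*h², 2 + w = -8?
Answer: -86270/3 ≈ -28757.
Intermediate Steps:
w = -10 (w = -2 - 8 = -10)
B(h) = -6 - 10*h²/3 (B(h) = -6 + (-10*h²)/3 = -6 - 10*h²/3)
Q(v, J) = -5*v (Q(v, J) = v - 6*v = -5*v)
-27660 - Q(B(-8), 110) = -27660 - (-5)*(-6 - 10/3*(-8)²) = -27660 - (-5)*(-6 - 10/3*64) = -27660 - (-5)*(-6 - 640/3) = -27660 - (-5)*(-658)/3 = -27660 - 1*3290/3 = -27660 - 3290/3 = -86270/3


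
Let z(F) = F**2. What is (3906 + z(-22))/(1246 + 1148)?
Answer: 2195/1197 ≈ 1.8338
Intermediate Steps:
(3906 + z(-22))/(1246 + 1148) = (3906 + (-22)**2)/(1246 + 1148) = (3906 + 484)/2394 = 4390*(1/2394) = 2195/1197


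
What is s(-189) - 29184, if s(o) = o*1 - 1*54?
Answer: -29427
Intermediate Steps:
s(o) = -54 + o (s(o) = o - 54 = -54 + o)
s(-189) - 29184 = (-54 - 189) - 29184 = -243 - 29184 = -29427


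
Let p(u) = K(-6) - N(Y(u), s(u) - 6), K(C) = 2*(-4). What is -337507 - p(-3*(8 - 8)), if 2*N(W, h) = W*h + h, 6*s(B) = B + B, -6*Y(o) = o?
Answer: -337502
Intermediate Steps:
Y(o) = -o/6
s(B) = B/3 (s(B) = (B + B)/6 = (2*B)/6 = B/3)
K(C) = -8
N(W, h) = h/2 + W*h/2 (N(W, h) = (W*h + h)/2 = (h + W*h)/2 = h/2 + W*h/2)
p(u) = -8 - (1 - u/6)*(-6 + u/3)/2 (p(u) = -8 - (u/3 - 6)*(1 - u/6)/2 = -8 - (-6 + u/3)*(1 - u/6)/2 = -8 - (1 - u/6)*(-6 + u/3)/2)
-337507 - p(-3*(8 - 8)) = -337507 - (-8 + (-18 - 3*(8 - 8))*(-6 - 3*(8 - 8))/36) = -337507 - (-8 + (-18 - 3*0)*(-6 - 3*0)/36) = -337507 - (-8 + (-18 + 0)*(-6 + 0)/36) = -337507 - (-8 + (1/36)*(-18)*(-6)) = -337507 - (-8 + 3) = -337507 - 1*(-5) = -337507 + 5 = -337502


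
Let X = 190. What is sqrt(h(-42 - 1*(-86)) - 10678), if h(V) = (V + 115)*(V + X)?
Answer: 4*sqrt(1658) ≈ 162.87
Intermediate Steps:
h(V) = (115 + V)*(190 + V) (h(V) = (V + 115)*(V + 190) = (115 + V)*(190 + V))
sqrt(h(-42 - 1*(-86)) - 10678) = sqrt((21850 + (-42 - 1*(-86))**2 + 305*(-42 - 1*(-86))) - 10678) = sqrt((21850 + (-42 + 86)**2 + 305*(-42 + 86)) - 10678) = sqrt((21850 + 44**2 + 305*44) - 10678) = sqrt((21850 + 1936 + 13420) - 10678) = sqrt(37206 - 10678) = sqrt(26528) = 4*sqrt(1658)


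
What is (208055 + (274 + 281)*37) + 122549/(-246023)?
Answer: 56238275021/246023 ≈ 2.2859e+5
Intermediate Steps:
(208055 + (274 + 281)*37) + 122549/(-246023) = (208055 + 555*37) + 122549*(-1/246023) = (208055 + 20535) - 122549/246023 = 228590 - 122549/246023 = 56238275021/246023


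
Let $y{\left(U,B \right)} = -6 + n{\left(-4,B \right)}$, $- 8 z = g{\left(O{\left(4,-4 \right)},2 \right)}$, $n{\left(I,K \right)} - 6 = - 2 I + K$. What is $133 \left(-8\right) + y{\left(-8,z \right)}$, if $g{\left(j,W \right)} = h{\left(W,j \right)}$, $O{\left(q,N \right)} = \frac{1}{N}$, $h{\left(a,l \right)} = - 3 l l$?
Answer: $- \frac{135165}{128} \approx -1056.0$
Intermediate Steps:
$h{\left(a,l \right)} = - 3 l^{2}$
$n{\left(I,K \right)} = 6 + K - 2 I$ ($n{\left(I,K \right)} = 6 - \left(- K + 2 I\right) = 6 + K - 2 I$)
$g{\left(j,W \right)} = - 3 j^{2}$
$z = \frac{3}{128}$ ($z = - \frac{\left(-3\right) \left(\frac{1}{-4}\right)^{2}}{8} = - \frac{\left(-3\right) \left(- \frac{1}{4}\right)^{2}}{8} = - \frac{\left(-3\right) \frac{1}{16}}{8} = \left(- \frac{1}{8}\right) \left(- \frac{3}{16}\right) = \frac{3}{128} \approx 0.023438$)
$y{\left(U,B \right)} = 8 + B$ ($y{\left(U,B \right)} = -6 + \left(6 + B - -8\right) = -6 + \left(6 + B + 8\right) = -6 + \left(14 + B\right) = 8 + B$)
$133 \left(-8\right) + y{\left(-8,z \right)} = 133 \left(-8\right) + \left(8 + \frac{3}{128}\right) = -1064 + \frac{1027}{128} = - \frac{135165}{128}$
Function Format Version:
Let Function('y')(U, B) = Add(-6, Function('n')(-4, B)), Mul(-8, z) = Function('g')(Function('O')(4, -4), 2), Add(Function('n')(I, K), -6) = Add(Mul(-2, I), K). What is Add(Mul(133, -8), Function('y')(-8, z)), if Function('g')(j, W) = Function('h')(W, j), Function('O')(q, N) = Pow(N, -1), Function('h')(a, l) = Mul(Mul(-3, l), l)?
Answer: Rational(-135165, 128) ≈ -1056.0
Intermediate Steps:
Function('h')(a, l) = Mul(-3, Pow(l, 2))
Function('n')(I, K) = Add(6, K, Mul(-2, I)) (Function('n')(I, K) = Add(6, Add(Mul(-2, I), K)) = Add(6, Add(K, Mul(-2, I))) = Add(6, K, Mul(-2, I)))
Function('g')(j, W) = Mul(-3, Pow(j, 2))
z = Rational(3, 128) (z = Mul(Rational(-1, 8), Mul(-3, Pow(Pow(-4, -1), 2))) = Mul(Rational(-1, 8), Mul(-3, Pow(Rational(-1, 4), 2))) = Mul(Rational(-1, 8), Mul(-3, Rational(1, 16))) = Mul(Rational(-1, 8), Rational(-3, 16)) = Rational(3, 128) ≈ 0.023438)
Function('y')(U, B) = Add(8, B) (Function('y')(U, B) = Add(-6, Add(6, B, Mul(-2, -4))) = Add(-6, Add(6, B, 8)) = Add(-6, Add(14, B)) = Add(8, B))
Add(Mul(133, -8), Function('y')(-8, z)) = Add(Mul(133, -8), Add(8, Rational(3, 128))) = Add(-1064, Rational(1027, 128)) = Rational(-135165, 128)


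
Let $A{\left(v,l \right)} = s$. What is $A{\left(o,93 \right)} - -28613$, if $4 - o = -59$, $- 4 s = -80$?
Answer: $28633$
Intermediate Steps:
$s = 20$ ($s = \left(- \frac{1}{4}\right) \left(-80\right) = 20$)
$o = 63$ ($o = 4 - -59 = 4 + 59 = 63$)
$A{\left(v,l \right)} = 20$
$A{\left(o,93 \right)} - -28613 = 20 - -28613 = 20 + 28613 = 28633$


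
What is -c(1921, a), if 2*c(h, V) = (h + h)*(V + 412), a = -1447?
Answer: 1988235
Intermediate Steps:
c(h, V) = h*(412 + V) (c(h, V) = ((h + h)*(V + 412))/2 = ((2*h)*(412 + V))/2 = (2*h*(412 + V))/2 = h*(412 + V))
-c(1921, a) = -1921*(412 - 1447) = -1921*(-1035) = -1*(-1988235) = 1988235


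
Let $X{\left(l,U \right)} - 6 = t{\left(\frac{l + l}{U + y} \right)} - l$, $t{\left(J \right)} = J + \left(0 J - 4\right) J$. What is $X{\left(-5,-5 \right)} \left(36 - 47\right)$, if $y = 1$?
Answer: $- \frac{77}{2} \approx -38.5$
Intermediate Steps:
$t{\left(J \right)} = - 3 J$ ($t{\left(J \right)} = J + \left(0 - 4\right) J = J - 4 J = - 3 J$)
$X{\left(l,U \right)} = 6 - l - \frac{6 l}{1 + U}$ ($X{\left(l,U \right)} = 6 - \left(l + \frac{3 \left(l + l\right)}{U + 1}\right) = 6 - \left(l + \frac{3 \cdot 2 l}{1 + U}\right) = 6 - \left(l + 3 \cdot 2 l \frac{1}{1 + U}\right) = 6 - \left(l + \frac{6 l}{1 + U}\right) = 6 - l - \frac{6 l}{1 + U}$)
$X{\left(-5,-5 \right)} \left(36 - 47\right) = \frac{\left(-6\right) \left(-5\right) + \left(1 - 5\right) \left(6 - -5\right)}{1 - 5} \left(36 - 47\right) = \frac{30 - 4 \left(6 + 5\right)}{-4} \left(-11\right) = - \frac{30 - 44}{4} \left(-11\right) = \left(- \frac{1}{4}\right) \left(-14\right) \left(-11\right) = \frac{7}{2} \left(-11\right) = - \frac{77}{2}$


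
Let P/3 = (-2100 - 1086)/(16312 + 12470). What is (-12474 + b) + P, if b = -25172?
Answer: -20065495/533 ≈ -37646.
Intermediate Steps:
P = -177/533 (P = 3*((-2100 - 1086)/(16312 + 12470)) = 3*(-3186/28782) = 3*(-3186*1/28782) = 3*(-59/533) = -177/533 ≈ -0.33208)
(-12474 + b) + P = (-12474 - 25172) - 177/533 = -37646 - 177/533 = -20065495/533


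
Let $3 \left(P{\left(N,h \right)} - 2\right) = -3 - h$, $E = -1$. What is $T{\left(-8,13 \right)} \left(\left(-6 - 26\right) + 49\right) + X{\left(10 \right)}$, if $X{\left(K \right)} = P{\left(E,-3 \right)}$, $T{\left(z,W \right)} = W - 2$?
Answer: $189$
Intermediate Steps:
$P{\left(N,h \right)} = 1 - \frac{h}{3}$ ($P{\left(N,h \right)} = 2 + \frac{-3 - h}{3} = 2 - \left(1 + \frac{h}{3}\right) = 1 - \frac{h}{3}$)
$T{\left(z,W \right)} = -2 + W$ ($T{\left(z,W \right)} = W - 2 = -2 + W$)
$X{\left(K \right)} = 2$ ($X{\left(K \right)} = 1 - -1 = 1 + 1 = 2$)
$T{\left(-8,13 \right)} \left(\left(-6 - 26\right) + 49\right) + X{\left(10 \right)} = \left(-2 + 13\right) \left(\left(-6 - 26\right) + 49\right) + 2 = 11 \left(-32 + 49\right) + 2 = 11 \cdot 17 + 2 = 187 + 2 = 189$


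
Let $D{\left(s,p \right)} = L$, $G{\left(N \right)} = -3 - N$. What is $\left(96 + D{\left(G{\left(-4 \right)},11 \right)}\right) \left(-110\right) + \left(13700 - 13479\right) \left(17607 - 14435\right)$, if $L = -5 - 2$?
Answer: $691222$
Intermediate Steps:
$L = -7$ ($L = -5 - 2 = -7$)
$D{\left(s,p \right)} = -7$
$\left(96 + D{\left(G{\left(-4 \right)},11 \right)}\right) \left(-110\right) + \left(13700 - 13479\right) \left(17607 - 14435\right) = \left(96 - 7\right) \left(-110\right) + \left(13700 - 13479\right) \left(17607 - 14435\right) = 89 \left(-110\right) + 221 \cdot 3172 = -9790 + 701012 = 691222$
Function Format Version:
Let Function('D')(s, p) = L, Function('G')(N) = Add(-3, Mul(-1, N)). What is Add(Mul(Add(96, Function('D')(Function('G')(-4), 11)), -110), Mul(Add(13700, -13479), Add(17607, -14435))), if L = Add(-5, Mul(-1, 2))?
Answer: 691222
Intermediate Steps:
L = -7 (L = Add(-5, -2) = -7)
Function('D')(s, p) = -7
Add(Mul(Add(96, Function('D')(Function('G')(-4), 11)), -110), Mul(Add(13700, -13479), Add(17607, -14435))) = Add(Mul(Add(96, -7), -110), Mul(Add(13700, -13479), Add(17607, -14435))) = Add(Mul(89, -110), Mul(221, 3172)) = Add(-9790, 701012) = 691222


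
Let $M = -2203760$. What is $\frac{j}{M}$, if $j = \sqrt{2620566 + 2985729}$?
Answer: $- \frac{\sqrt{5606295}}{2203760} \approx -0.0010744$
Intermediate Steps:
$j = \sqrt{5606295} \approx 2367.8$
$\frac{j}{M} = \frac{\sqrt{5606295}}{-2203760} = \sqrt{5606295} \left(- \frac{1}{2203760}\right) = - \frac{\sqrt{5606295}}{2203760}$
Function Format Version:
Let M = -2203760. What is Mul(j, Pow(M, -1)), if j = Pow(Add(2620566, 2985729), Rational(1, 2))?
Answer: Mul(Rational(-1, 2203760), Pow(5606295, Rational(1, 2))) ≈ -0.0010744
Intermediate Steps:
j = Pow(5606295, Rational(1, 2)) ≈ 2367.8
Mul(j, Pow(M, -1)) = Mul(Pow(5606295, Rational(1, 2)), Pow(-2203760, -1)) = Mul(Pow(5606295, Rational(1, 2)), Rational(-1, 2203760)) = Mul(Rational(-1, 2203760), Pow(5606295, Rational(1, 2)))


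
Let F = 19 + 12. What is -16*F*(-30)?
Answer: 14880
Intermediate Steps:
F = 31
-16*F*(-30) = -16*31*(-30) = -496*(-30) = 14880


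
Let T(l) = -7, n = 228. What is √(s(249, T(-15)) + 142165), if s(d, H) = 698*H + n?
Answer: √137507 ≈ 370.82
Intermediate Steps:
s(d, H) = 228 + 698*H (s(d, H) = 698*H + 228 = 228 + 698*H)
√(s(249, T(-15)) + 142165) = √((228 + 698*(-7)) + 142165) = √((228 - 4886) + 142165) = √(-4658 + 142165) = √137507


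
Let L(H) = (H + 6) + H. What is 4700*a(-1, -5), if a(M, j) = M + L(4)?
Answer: 61100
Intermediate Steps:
L(H) = 6 + 2*H (L(H) = (6 + H) + H = 6 + 2*H)
a(M, j) = 14 + M (a(M, j) = M + (6 + 2*4) = M + (6 + 8) = M + 14 = 14 + M)
4700*a(-1, -5) = 4700*(14 - 1) = 4700*13 = 61100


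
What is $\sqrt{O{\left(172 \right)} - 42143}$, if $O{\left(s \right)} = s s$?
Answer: $i \sqrt{12559} \approx 112.07 i$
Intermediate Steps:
$O{\left(s \right)} = s^{2}$
$\sqrt{O{\left(172 \right)} - 42143} = \sqrt{172^{2} - 42143} = \sqrt{29584 - 42143} = \sqrt{-12559} = i \sqrt{12559}$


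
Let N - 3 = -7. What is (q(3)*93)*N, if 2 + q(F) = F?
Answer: -372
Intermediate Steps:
N = -4 (N = 3 - 7 = -4)
q(F) = -2 + F
(q(3)*93)*N = ((-2 + 3)*93)*(-4) = (1*93)*(-4) = 93*(-4) = -372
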